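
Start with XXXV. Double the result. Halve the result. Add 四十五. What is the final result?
Convert XXXV (Roman numeral) → 10 + 10 + 10 + 5 = 35 (decimal)
Start: 35
35 × 2 = 70
70 ÷ 2 = 35
Convert 四十五 (Chinese numeral) → 4×10 + 5 = 45 (decimal)
35 + 45 = 80
80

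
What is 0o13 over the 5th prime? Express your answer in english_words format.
Convert 0o13 (octal) → 1×8 + 3 = 11 (decimal)
Convert the 5th prime (prime index) → 11 (decimal)
Compute 11 ÷ 11 = 1
Convert 1 (decimal) → one (English words)
one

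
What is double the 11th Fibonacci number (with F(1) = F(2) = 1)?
The 11th Fibonacci number (with F(1) = F(2) = 1): 1, 1, 2, 3, 5, 8, 13, 21, 34, 55, 89 → 89
Compute 89 × 2 = 178
178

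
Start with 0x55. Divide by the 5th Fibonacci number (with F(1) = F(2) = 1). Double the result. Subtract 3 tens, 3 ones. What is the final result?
Convert 0x55 (hexadecimal) → 5×16 + 5 = 85 (decimal)
Start: 85
Convert the 5th Fibonacci number (with F(1) = F(2) = 1) (Fibonacci index) → 1, 1, 2, 3, 5 → 5 (decimal)
85 ÷ 5 = 17
17 × 2 = 34
Convert 3 tens, 3 ones (place-value notation) → 3×10 + 3 = 33 (decimal)
34 - 33 = 1
1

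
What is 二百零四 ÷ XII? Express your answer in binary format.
Convert 二百零四 (Chinese numeral) → 2×100 + 4 = 204 (decimal)
Convert XII (Roman numeral) → 10 + 1 + 1 = 12 (decimal)
Compute 204 ÷ 12 = 17
Convert 17 (decimal) → 17 = 16 + 1 → 0b10001 (binary)
0b10001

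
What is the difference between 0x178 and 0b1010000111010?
Convert 0x178 (hexadecimal) → 1×256 + 7×16 + 8 = 376 (decimal)
Convert 0b1010000111010 (binary) → 4096 + 1024 + 32 + 16 + 8 + 2 = 5178 (decimal)
Difference: |376 - 5178| = 4802
4802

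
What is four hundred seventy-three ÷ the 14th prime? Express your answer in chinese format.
Convert four hundred seventy-three (English words) → 4×100 + 73 = 473 (decimal)
Convert the 14th prime (prime index) → 43 (decimal)
Compute 473 ÷ 43 = 11
Convert 11 (decimal) → 11 = 1×10 + 1 → 十一 (Chinese numeral)
十一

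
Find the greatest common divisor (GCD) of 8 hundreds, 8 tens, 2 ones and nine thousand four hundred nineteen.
Convert 8 hundreds, 8 tens, 2 ones (place-value notation) → 8×100 + 8×10 + 2 = 882 (decimal)
Convert nine thousand four hundred nineteen (English words) → 9×1000 + 4×100 + 19 = 9419 (decimal)
Compute gcd(882, 9419) = 1
1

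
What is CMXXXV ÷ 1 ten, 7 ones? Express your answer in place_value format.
Convert CMXXXV (Roman numeral) → 900 + 10 + 10 + 10 + 5 = 935 (decimal)
Convert 1 ten, 7 ones (place-value notation) → 1×10 + 7 = 17 (decimal)
Compute 935 ÷ 17 = 55
Convert 55 (decimal) → 55 = 5×10 + 5 → 5 tens, 5 ones (place-value notation)
5 tens, 5 ones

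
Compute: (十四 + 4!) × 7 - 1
Convert 十四 (Chinese numeral) → 1×10 + 4 = 14 (decimal)
Convert 4! (factorial) → 24 (decimal)
Expression in decimal: (14 + 24) × 7 - 1
Parentheses first: 14 + 24 = 38
Multiply: 38 × 7 = 266
Subtract: 266 - 1 = 265
265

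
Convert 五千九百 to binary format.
Convert 五千九百 (Chinese numeral) → 5×1000 + 9×100 = 5900 (decimal)
Convert 5900 (decimal) → 5900 = 4096 + 1024 + 512 + 256 + 8 + 4 → 0b1011100001100 (binary)
0b1011100001100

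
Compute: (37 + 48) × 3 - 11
Parentheses first: 37 + 48 = 85
Multiply: 85 × 3 = 255
Subtract: 255 - 11 = 244
244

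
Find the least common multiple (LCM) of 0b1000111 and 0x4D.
Convert 0b1000111 (binary) → 64 + 4 + 2 + 1 = 71 (decimal)
Convert 0x4D (hexadecimal) → 4×16 + 13 = 77 (decimal)
Compute lcm(71, 77) = 5467
5467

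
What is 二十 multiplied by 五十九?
Convert 二十 (Chinese numeral) → 2×10 = 20 (decimal)
Convert 五十九 (Chinese numeral) → 5×10 + 9 = 59 (decimal)
Compute 20 × 59 = 1180
1180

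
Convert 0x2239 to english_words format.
Convert 0x2239 (hexadecimal) → 2×4096 + 2×256 + 3×16 + 9 = 8761 (decimal)
Convert 8761 (decimal) → 8761 = 8×1000 + 7×100 + 61 → eight thousand seven hundred sixty-one (English words)
eight thousand seven hundred sixty-one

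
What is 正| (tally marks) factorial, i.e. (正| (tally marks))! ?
Convert 正| (tally marks) → 5 + 1 = 6 (decimal)
Compute 6! = 720
720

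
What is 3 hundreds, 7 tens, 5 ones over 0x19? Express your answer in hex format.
Convert 3 hundreds, 7 tens, 5 ones (place-value notation) → 3×100 + 7×10 + 5 = 375 (decimal)
Convert 0x19 (hexadecimal) → 1×16 + 9 = 25 (decimal)
Compute 375 ÷ 25 = 15
Convert 15 (decimal) → 0xF (hexadecimal)
0xF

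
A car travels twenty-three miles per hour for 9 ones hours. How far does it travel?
Convert twenty-three (English words) → 23 (decimal)
Convert 9 ones (place-value notation) → 9 (decimal)
Compute 23 × 9 = 207
207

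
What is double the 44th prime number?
The 44th prime number = 193
Compute 193 × 2 = 386
386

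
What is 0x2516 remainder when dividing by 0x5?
Convert 0x2516 (hexadecimal) → 2×4096 + 5×256 + 1×16 + 6 = 9494 (decimal)
Convert 0x5 (hexadecimal) → 5 (decimal)
Compute 9494 mod 5 = 4
4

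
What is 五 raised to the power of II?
Convert 五 (Chinese numeral) → 5 (decimal)
Convert II (Roman numeral) → 1 + 1 = 2 (decimal)
Compute 5 ^ 2 = 25
25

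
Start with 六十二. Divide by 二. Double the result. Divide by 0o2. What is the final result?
Convert 六十二 (Chinese numeral) → 6×10 + 2 = 62 (decimal)
Start: 62
Convert 二 (Chinese numeral) → 2 (decimal)
62 ÷ 2 = 31
31 × 2 = 62
Convert 0o2 (octal) → 2 (decimal)
62 ÷ 2 = 31
31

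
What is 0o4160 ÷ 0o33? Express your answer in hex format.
Convert 0o4160 (octal) → 4×512 + 1×64 + 6×8 = 2160 (decimal)
Convert 0o33 (octal) → 3×8 + 3 = 27 (decimal)
Compute 2160 ÷ 27 = 80
Convert 80 (decimal) → 80 = 5×16 → 0x50 (hexadecimal)
0x50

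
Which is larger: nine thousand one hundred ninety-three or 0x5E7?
Convert nine thousand one hundred ninety-three (English words) → 9×1000 + 1×100 + 93 = 9193 (decimal)
Convert 0x5E7 (hexadecimal) → 5×256 + 14×16 + 7 = 1511 (decimal)
Compare 9193 vs 1511: larger = 9193
9193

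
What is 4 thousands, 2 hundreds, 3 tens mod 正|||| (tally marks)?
Convert 4 thousands, 2 hundreds, 3 tens (place-value notation) → 4×1000 + 2×100 + 3×10 = 4230 (decimal)
Convert 正|||| (tally marks) → 5 + 4 = 9 (decimal)
Compute 4230 mod 9 = 0
0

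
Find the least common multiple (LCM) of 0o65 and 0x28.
Convert 0o65 (octal) → 6×8 + 5 = 53 (decimal)
Convert 0x28 (hexadecimal) → 2×16 + 8 = 40 (decimal)
Compute lcm(53, 40) = 2120
2120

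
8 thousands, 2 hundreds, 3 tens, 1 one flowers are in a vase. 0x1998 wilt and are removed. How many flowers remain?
Convert 8 thousands, 2 hundreds, 3 tens, 1 one (place-value notation) → 8×1000 + 2×100 + 3×10 + 1 = 8231 (decimal)
Convert 0x1998 (hexadecimal) → 1×4096 + 9×256 + 9×16 + 8 = 6552 (decimal)
Compute 8231 - 6552 = 1679
1679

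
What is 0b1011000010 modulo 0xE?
Convert 0b1011000010 (binary) → 512 + 128 + 64 + 2 = 706 (decimal)
Convert 0xE (hexadecimal) → 14 (decimal)
Compute 706 mod 14 = 6
6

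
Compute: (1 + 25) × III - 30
Convert III (Roman numeral) → 1 + 1 + 1 = 3 (decimal)
Expression in decimal: (1 + 25) × 3 - 30
Parentheses first: 1 + 25 = 26
Multiply: 26 × 3 = 78
Subtract: 78 - 30 = 48
48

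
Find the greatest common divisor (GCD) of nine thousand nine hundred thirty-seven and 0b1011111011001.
Convert nine thousand nine hundred thirty-seven (English words) → 9×1000 + 9×100 + 37 = 9937 (decimal)
Convert 0b1011111011001 (binary) → 4096 + 1024 + 512 + 256 + 128 + 64 + 16 + 8 + 1 = 6105 (decimal)
Compute gcd(9937, 6105) = 1
1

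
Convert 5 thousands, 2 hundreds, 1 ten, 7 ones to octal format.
Convert 5 thousands, 2 hundreds, 1 ten, 7 ones (place-value notation) → 5×1000 + 2×100 + 1×10 + 7 = 5217 (decimal)
Convert 5217 (decimal) → 5217 = 1×4096 + 2×512 + 1×64 + 4×8 + 1 → 0o12141 (octal)
0o12141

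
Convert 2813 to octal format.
Convert 2813 (decimal) → 2813 = 5×512 + 3×64 + 7×8 + 5 → 0o5375 (octal)
0o5375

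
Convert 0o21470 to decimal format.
Convert 0o21470 (octal) → 2×4096 + 1×512 + 4×64 + 7×8 = 9016 (decimal)
9016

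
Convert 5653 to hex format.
Convert 5653 (decimal) → 5653 = 1×4096 + 6×256 + 1×16 + 5 → 0x1615 (hexadecimal)
0x1615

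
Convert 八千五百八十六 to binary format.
Convert 八千五百八十六 (Chinese numeral) → 8×1000 + 5×100 + 8×10 + 6 = 8586 (decimal)
Convert 8586 (decimal) → 8586 = 8192 + 256 + 128 + 8 + 2 → 0b10000110001010 (binary)
0b10000110001010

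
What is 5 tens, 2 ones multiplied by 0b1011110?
Convert 5 tens, 2 ones (place-value notation) → 5×10 + 2 = 52 (decimal)
Convert 0b1011110 (binary) → 64 + 16 + 8 + 4 + 2 = 94 (decimal)
Compute 52 × 94 = 4888
4888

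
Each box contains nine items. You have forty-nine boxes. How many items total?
Convert nine (English words) → 9 (decimal)
Convert forty-nine (English words) → 49 (decimal)
Compute 9 × 49 = 441
441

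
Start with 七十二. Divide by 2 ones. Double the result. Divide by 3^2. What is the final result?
Convert 七十二 (Chinese numeral) → 7×10 + 2 = 72 (decimal)
Start: 72
Convert 2 ones (place-value notation) → 2 (decimal)
72 ÷ 2 = 36
36 × 2 = 72
Convert 3^2 (power) → 9 (decimal)
72 ÷ 9 = 8
8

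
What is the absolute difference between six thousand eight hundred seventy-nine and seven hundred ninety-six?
Convert six thousand eight hundred seventy-nine (English words) → 6×1000 + 8×100 + 79 = 6879 (decimal)
Convert seven hundred ninety-six (English words) → 7×100 + 96 = 796 (decimal)
Compute |6879 - 796| = 6083
6083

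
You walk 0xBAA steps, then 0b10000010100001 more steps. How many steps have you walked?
Convert 0xBAA (hexadecimal) → 11×256 + 10×16 + 10 = 2986 (decimal)
Convert 0b10000010100001 (binary) → 8192 + 128 + 32 + 1 = 8353 (decimal)
Compute 2986 + 8353 = 11339
11339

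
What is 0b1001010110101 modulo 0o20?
Convert 0b1001010110101 (binary) → 4096 + 512 + 128 + 32 + 16 + 4 + 1 = 4789 (decimal)
Convert 0o20 (octal) → 2×8 = 16 (decimal)
Compute 4789 mod 16 = 5
5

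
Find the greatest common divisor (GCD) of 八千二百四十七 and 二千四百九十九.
Convert 八千二百四十七 (Chinese numeral) → 8×1000 + 2×100 + 4×10 + 7 = 8247 (decimal)
Convert 二千四百九十九 (Chinese numeral) → 2×1000 + 4×100 + 9×10 + 9 = 2499 (decimal)
Compute gcd(8247, 2499) = 3
3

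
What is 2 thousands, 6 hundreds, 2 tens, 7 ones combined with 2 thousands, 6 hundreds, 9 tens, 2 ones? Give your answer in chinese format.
Convert 2 thousands, 6 hundreds, 2 tens, 7 ones (place-value notation) → 2×1000 + 6×100 + 2×10 + 7 = 2627 (decimal)
Convert 2 thousands, 6 hundreds, 9 tens, 2 ones (place-value notation) → 2×1000 + 6×100 + 9×10 + 2 = 2692 (decimal)
Compute 2627 + 2692 = 5319
Convert 5319 (decimal) → 5319 = 5×1000 + 3×100 + 1×10 + 9 → 五千三百一十九 (Chinese numeral)
五千三百一十九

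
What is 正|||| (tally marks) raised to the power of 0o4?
Convert 正|||| (tally marks) → 5 + 4 = 9 (decimal)
Convert 0o4 (octal) → 4 (decimal)
Compute 9 ^ 4 = 6561
6561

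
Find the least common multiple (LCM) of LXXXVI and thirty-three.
Convert LXXXVI (Roman numeral) → 50 + 10 + 10 + 10 + 5 + 1 = 86 (decimal)
Convert thirty-three (English words) → 33 (decimal)
Compute lcm(86, 33) = 2838
2838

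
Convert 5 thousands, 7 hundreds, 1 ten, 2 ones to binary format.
Convert 5 thousands, 7 hundreds, 1 ten, 2 ones (place-value notation) → 5×1000 + 7×100 + 1×10 + 2 = 5712 (decimal)
Convert 5712 (decimal) → 5712 = 4096 + 1024 + 512 + 64 + 16 → 0b1011001010000 (binary)
0b1011001010000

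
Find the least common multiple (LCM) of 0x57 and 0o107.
Convert 0x57 (hexadecimal) → 5×16 + 7 = 87 (decimal)
Convert 0o107 (octal) → 1×64 + 7 = 71 (decimal)
Compute lcm(87, 71) = 6177
6177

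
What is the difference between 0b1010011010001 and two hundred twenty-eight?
Convert 0b1010011010001 (binary) → 4096 + 1024 + 128 + 64 + 16 + 1 = 5329 (decimal)
Convert two hundred twenty-eight (English words) → 2×100 + 28 = 228 (decimal)
Difference: |5329 - 228| = 5101
5101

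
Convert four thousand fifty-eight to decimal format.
Convert four thousand fifty-eight (English words) → 4×1000 + 58 = 4058 (decimal)
4058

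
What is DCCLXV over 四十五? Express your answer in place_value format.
Convert DCCLXV (Roman numeral) → 500 + 100 + 100 + 50 + 10 + 5 = 765 (decimal)
Convert 四十五 (Chinese numeral) → 4×10 + 5 = 45 (decimal)
Compute 765 ÷ 45 = 17
Convert 17 (decimal) → 17 = 1×10 + 7 → 1 ten, 7 ones (place-value notation)
1 ten, 7 ones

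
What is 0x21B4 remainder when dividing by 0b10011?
Convert 0x21B4 (hexadecimal) → 2×4096 + 1×256 + 11×16 + 4 = 8628 (decimal)
Convert 0b10011 (binary) → 16 + 2 + 1 = 19 (decimal)
Compute 8628 mod 19 = 2
2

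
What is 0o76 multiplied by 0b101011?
Convert 0o76 (octal) → 7×8 + 6 = 62 (decimal)
Convert 0b101011 (binary) → 32 + 8 + 2 + 1 = 43 (decimal)
Compute 62 × 43 = 2666
2666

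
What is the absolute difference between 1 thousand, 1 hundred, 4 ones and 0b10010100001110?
Convert 1 thousand, 1 hundred, 4 ones (place-value notation) → 1×1000 + 1×100 + 4 = 1104 (decimal)
Convert 0b10010100001110 (binary) → 8192 + 1024 + 256 + 8 + 4 + 2 = 9486 (decimal)
Compute |1104 - 9486| = 8382
8382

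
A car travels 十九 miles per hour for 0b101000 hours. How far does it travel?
Convert 十九 (Chinese numeral) → 1×10 + 9 = 19 (decimal)
Convert 0b101000 (binary) → 32 + 8 = 40 (decimal)
Compute 19 × 40 = 760
760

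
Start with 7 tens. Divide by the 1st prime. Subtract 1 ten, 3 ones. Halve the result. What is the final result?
Convert 7 tens (place-value notation) → 7×10 = 70 (decimal)
Start: 70
Convert the 1st prime (prime index) → 2 (decimal)
70 ÷ 2 = 35
Convert 1 ten, 3 ones (place-value notation) → 1×10 + 3 = 13 (decimal)
35 - 13 = 22
22 ÷ 2 = 11
11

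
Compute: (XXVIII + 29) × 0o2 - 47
Convert XXVIII (Roman numeral) → 10 + 10 + 5 + 1 + 1 + 1 = 28 (decimal)
Convert 0o2 (octal) → 2 (decimal)
Expression in decimal: (28 + 29) × 2 - 47
Parentheses first: 28 + 29 = 57
Multiply: 57 × 2 = 114
Subtract: 114 - 47 = 67
67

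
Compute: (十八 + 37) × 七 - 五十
Convert 十八 (Chinese numeral) → 1×10 + 8 = 18 (decimal)
Convert 七 (Chinese numeral) → 7 (decimal)
Convert 五十 (Chinese numeral) → 5×10 = 50 (decimal)
Expression in decimal: (18 + 37) × 7 - 50
Parentheses first: 18 + 37 = 55
Multiply: 55 × 7 = 385
Subtract: 385 - 50 = 335
335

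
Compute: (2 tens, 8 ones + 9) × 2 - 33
Convert 2 tens, 8 ones (place-value notation) → 2×10 + 8 = 28 (decimal)
Expression in decimal: (28 + 9) × 2 - 33
Parentheses first: 28 + 9 = 37
Multiply: 37 × 2 = 74
Subtract: 74 - 33 = 41
41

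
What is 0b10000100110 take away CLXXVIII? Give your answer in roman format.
Convert 0b10000100110 (binary) → 1024 + 32 + 4 + 2 = 1062 (decimal)
Convert CLXXVIII (Roman numeral) → 100 + 50 + 10 + 10 + 5 + 1 + 1 + 1 = 178 (decimal)
Compute 1062 - 178 = 884
Convert 884 (decimal) → 884 = 500 + 100 + 100 + 100 + 50 + 10 + 10 + 10 + 4 → DCCCLXXXIV (Roman numeral)
DCCCLXXXIV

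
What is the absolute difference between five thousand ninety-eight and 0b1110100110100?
Convert five thousand ninety-eight (English words) → 5×1000 + 98 = 5098 (decimal)
Convert 0b1110100110100 (binary) → 4096 + 2048 + 1024 + 256 + 32 + 16 + 4 = 7476 (decimal)
Compute |5098 - 7476| = 2378
2378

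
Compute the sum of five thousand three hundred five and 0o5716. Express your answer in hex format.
Convert five thousand three hundred five (English words) → 5×1000 + 3×100 + 5 = 5305 (decimal)
Convert 0o5716 (octal) → 5×512 + 7×64 + 1×8 + 6 = 3022 (decimal)
Compute 5305 + 3022 = 8327
Convert 8327 (decimal) → 8327 = 2×4096 + 8×16 + 7 → 0x2087 (hexadecimal)
0x2087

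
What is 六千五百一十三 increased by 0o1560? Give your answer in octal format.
Convert 六千五百一十三 (Chinese numeral) → 6×1000 + 5×100 + 1×10 + 3 = 6513 (decimal)
Convert 0o1560 (octal) → 1×512 + 5×64 + 6×8 = 880 (decimal)
Compute 6513 + 880 = 7393
Convert 7393 (decimal) → 7393 = 1×4096 + 6×512 + 3×64 + 4×8 + 1 → 0o16341 (octal)
0o16341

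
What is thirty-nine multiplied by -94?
Convert thirty-nine (English words) → 39 (decimal)
Compute 39 × -94 = -3666
-3666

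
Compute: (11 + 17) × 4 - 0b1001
Convert 0b1001 (binary) → 8 + 1 = 9 (decimal)
Expression in decimal: (11 + 17) × 4 - 9
Parentheses first: 11 + 17 = 28
Multiply: 28 × 4 = 112
Subtract: 112 - 9 = 103
103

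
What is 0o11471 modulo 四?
Convert 0o11471 (octal) → 1×4096 + 1×512 + 4×64 + 7×8 + 1 = 4921 (decimal)
Convert 四 (Chinese numeral) → 4 (decimal)
Compute 4921 mod 4 = 1
1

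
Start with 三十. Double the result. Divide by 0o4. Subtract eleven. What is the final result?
Convert 三十 (Chinese numeral) → 3×10 = 30 (decimal)
Start: 30
30 × 2 = 60
Convert 0o4 (octal) → 4 (decimal)
60 ÷ 4 = 15
Convert eleven (English words) → 11 (decimal)
15 - 11 = 4
4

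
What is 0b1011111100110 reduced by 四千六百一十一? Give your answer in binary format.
Convert 0b1011111100110 (binary) → 4096 + 1024 + 512 + 256 + 128 + 64 + 32 + 4 + 2 = 6118 (decimal)
Convert 四千六百一十一 (Chinese numeral) → 4×1000 + 6×100 + 1×10 + 1 = 4611 (decimal)
Compute 6118 - 4611 = 1507
Convert 1507 (decimal) → 1507 = 1024 + 256 + 128 + 64 + 32 + 2 + 1 → 0b10111100011 (binary)
0b10111100011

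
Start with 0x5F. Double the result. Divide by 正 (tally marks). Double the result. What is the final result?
Convert 0x5F (hexadecimal) → 5×16 + 15 = 95 (decimal)
Start: 95
95 × 2 = 190
Convert 正 (tally marks) → 5 (decimal)
190 ÷ 5 = 38
38 × 2 = 76
76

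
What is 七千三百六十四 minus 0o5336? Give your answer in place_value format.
Convert 七千三百六十四 (Chinese numeral) → 7×1000 + 3×100 + 6×10 + 4 = 7364 (decimal)
Convert 0o5336 (octal) → 5×512 + 3×64 + 3×8 + 6 = 2782 (decimal)
Compute 7364 - 2782 = 4582
Convert 4582 (decimal) → 4582 = 4×1000 + 5×100 + 8×10 + 2 → 4 thousands, 5 hundreds, 8 tens, 2 ones (place-value notation)
4 thousands, 5 hundreds, 8 tens, 2 ones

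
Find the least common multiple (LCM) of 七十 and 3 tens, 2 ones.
Convert 七十 (Chinese numeral) → 7×10 = 70 (decimal)
Convert 3 tens, 2 ones (place-value notation) → 3×10 + 2 = 32 (decimal)
Compute lcm(70, 32) = 1120
1120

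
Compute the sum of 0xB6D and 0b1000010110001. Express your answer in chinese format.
Convert 0xB6D (hexadecimal) → 11×256 + 6×16 + 13 = 2925 (decimal)
Convert 0b1000010110001 (binary) → 4096 + 128 + 32 + 16 + 1 = 4273 (decimal)
Compute 2925 + 4273 = 7198
Convert 7198 (decimal) → 7198 = 7×1000 + 1×100 + 9×10 + 8 → 七千一百九十八 (Chinese numeral)
七千一百九十八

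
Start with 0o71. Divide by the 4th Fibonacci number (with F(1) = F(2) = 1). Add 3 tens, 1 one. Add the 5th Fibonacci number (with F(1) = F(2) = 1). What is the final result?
Convert 0o71 (octal) → 7×8 + 1 = 57 (decimal)
Start: 57
Convert the 4th Fibonacci number (with F(1) = F(2) = 1) (Fibonacci index) → 1, 1, 2, 3 → 3 (decimal)
57 ÷ 3 = 19
Convert 3 tens, 1 one (place-value notation) → 3×10 + 1 = 31 (decimal)
19 + 31 = 50
Convert the 5th Fibonacci number (with F(1) = F(2) = 1) (Fibonacci index) → 1, 1, 2, 3, 5 → 5 (decimal)
50 + 5 = 55
55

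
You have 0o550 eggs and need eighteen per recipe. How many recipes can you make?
Convert 0o550 (octal) → 5×64 + 5×8 = 360 (decimal)
Convert eighteen (English words) → 18 (decimal)
Compute 360 ÷ 18 = 20
20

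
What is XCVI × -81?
Convert XCVI (Roman numeral) → 90 + 5 + 1 = 96 (decimal)
Compute 96 × -81 = -7776
-7776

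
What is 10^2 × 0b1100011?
Convert 10^2 (power) → 100 (decimal)
Convert 0b1100011 (binary) → 64 + 32 + 2 + 1 = 99 (decimal)
Compute 100 × 99 = 9900
9900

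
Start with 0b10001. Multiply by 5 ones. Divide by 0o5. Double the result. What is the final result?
Convert 0b10001 (binary) → 16 + 1 = 17 (decimal)
Start: 17
Convert 5 ones (place-value notation) → 5 (decimal)
17 × 5 = 85
Convert 0o5 (octal) → 5 (decimal)
85 ÷ 5 = 17
17 × 2 = 34
34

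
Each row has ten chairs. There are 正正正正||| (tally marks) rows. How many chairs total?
Convert ten (English words) → 10 (decimal)
Convert 正正正正||| (tally marks) → 5 + 5 + 5 + 5 + 3 = 23 (decimal)
Compute 10 × 23 = 230
230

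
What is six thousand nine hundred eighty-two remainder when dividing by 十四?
Convert six thousand nine hundred eighty-two (English words) → 6×1000 + 9×100 + 82 = 6982 (decimal)
Convert 十四 (Chinese numeral) → 1×10 + 4 = 14 (decimal)
Compute 6982 mod 14 = 10
10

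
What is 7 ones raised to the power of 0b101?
Convert 7 ones (place-value notation) → 7 (decimal)
Convert 0b101 (binary) → 4 + 1 = 5 (decimal)
Compute 7 ^ 5 = 16807
16807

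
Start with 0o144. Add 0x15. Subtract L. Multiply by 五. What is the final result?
Convert 0o144 (octal) → 1×64 + 4×8 + 4 = 100 (decimal)
Start: 100
Convert 0x15 (hexadecimal) → 1×16 + 5 = 21 (decimal)
100 + 21 = 121
Convert L (Roman numeral) → 50 (decimal)
121 - 50 = 71
Convert 五 (Chinese numeral) → 5 (decimal)
71 × 5 = 355
355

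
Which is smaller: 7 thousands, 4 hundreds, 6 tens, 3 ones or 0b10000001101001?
Convert 7 thousands, 4 hundreds, 6 tens, 3 ones (place-value notation) → 7×1000 + 4×100 + 6×10 + 3 = 7463 (decimal)
Convert 0b10000001101001 (binary) → 8192 + 64 + 32 + 8 + 1 = 8297 (decimal)
Compare 7463 vs 8297: smaller = 7463
7463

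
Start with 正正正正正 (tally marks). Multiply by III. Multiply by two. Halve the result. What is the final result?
Convert 正正正正正 (tally marks) → 5 + 5 + 5 + 5 + 5 = 25 (decimal)
Start: 25
Convert III (Roman numeral) → 1 + 1 + 1 = 3 (decimal)
25 × 3 = 75
Convert two (English words) → 2 (decimal)
75 × 2 = 150
150 ÷ 2 = 75
75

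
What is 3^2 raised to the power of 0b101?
Convert 3^2 (power) → 9 (decimal)
Convert 0b101 (binary) → 4 + 1 = 5 (decimal)
Compute 9 ^ 5 = 59049
59049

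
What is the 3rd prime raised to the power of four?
Convert the 3rd prime (prime index) → 5 (decimal)
Convert four (English words) → 4 (decimal)
Compute 5 ^ 4 = 625
625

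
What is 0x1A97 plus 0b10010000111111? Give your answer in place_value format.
Convert 0x1A97 (hexadecimal) → 1×4096 + 10×256 + 9×16 + 7 = 6807 (decimal)
Convert 0b10010000111111 (binary) → 8192 + 1024 + 32 + 16 + 8 + 4 + 2 + 1 = 9279 (decimal)
Compute 6807 + 9279 = 16086
Convert 16086 (decimal) → 16086 = 16×1000 + 8×10 + 6 → 16 thousands, 8 tens, 6 ones (place-value notation)
16 thousands, 8 tens, 6 ones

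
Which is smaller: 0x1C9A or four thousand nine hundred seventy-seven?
Convert 0x1C9A (hexadecimal) → 1×4096 + 12×256 + 9×16 + 10 = 7322 (decimal)
Convert four thousand nine hundred seventy-seven (English words) → 4×1000 + 9×100 + 77 = 4977 (decimal)
Compare 7322 vs 4977: smaller = 4977
4977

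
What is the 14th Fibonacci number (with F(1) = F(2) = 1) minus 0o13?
The 14th Fibonacci number (with F(1) = F(2) = 1): 1, 1, 2, 3, 5, 8, 13, 21, 34, 55, 89, 144, 233, 377 → 377
Convert 0o13 (octal) → 1×8 + 3 = 11 (decimal)
Compute 377 - 11 = 366
366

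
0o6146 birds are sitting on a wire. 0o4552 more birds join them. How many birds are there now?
Convert 0o6146 (octal) → 6×512 + 1×64 + 4×8 + 6 = 3174 (decimal)
Convert 0o4552 (octal) → 4×512 + 5×64 + 5×8 + 2 = 2410 (decimal)
Compute 3174 + 2410 = 5584
5584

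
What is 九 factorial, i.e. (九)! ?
Convert 九 (Chinese numeral) → 9 (decimal)
Compute 9! = 362880
362880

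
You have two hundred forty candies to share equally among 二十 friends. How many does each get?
Convert two hundred forty (English words) → 2×100 + 40 = 240 (decimal)
Convert 二十 (Chinese numeral) → 2×10 = 20 (decimal)
Compute 240 ÷ 20 = 12
12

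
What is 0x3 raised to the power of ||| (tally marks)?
Convert 0x3 (hexadecimal) → 3 (decimal)
Convert ||| (tally marks) → 3 (decimal)
Compute 3 ^ 3 = 27
27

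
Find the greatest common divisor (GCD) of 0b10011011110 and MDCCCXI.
Convert 0b10011011110 (binary) → 1024 + 128 + 64 + 16 + 8 + 4 + 2 = 1246 (decimal)
Convert MDCCCXI (Roman numeral) → 1000 + 500 + 100 + 100 + 100 + 10 + 1 = 1811 (decimal)
Compute gcd(1246, 1811) = 1
1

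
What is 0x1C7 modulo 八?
Convert 0x1C7 (hexadecimal) → 1×256 + 12×16 + 7 = 455 (decimal)
Convert 八 (Chinese numeral) → 8 (decimal)
Compute 455 mod 8 = 7
7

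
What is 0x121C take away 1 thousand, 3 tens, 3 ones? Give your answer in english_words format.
Convert 0x121C (hexadecimal) → 1×4096 + 2×256 + 1×16 + 12 = 4636 (decimal)
Convert 1 thousand, 3 tens, 3 ones (place-value notation) → 1×1000 + 3×10 + 3 = 1033 (decimal)
Compute 4636 - 1033 = 3603
Convert 3603 (decimal) → 3603 = 3×1000 + 6×100 + 3 → three thousand six hundred three (English words)
three thousand six hundred three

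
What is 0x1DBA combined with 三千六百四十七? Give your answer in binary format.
Convert 0x1DBA (hexadecimal) → 1×4096 + 13×256 + 11×16 + 10 = 7610 (decimal)
Convert 三千六百四十七 (Chinese numeral) → 3×1000 + 6×100 + 4×10 + 7 = 3647 (decimal)
Compute 7610 + 3647 = 11257
Convert 11257 (decimal) → 11257 = 8192 + 2048 + 512 + 256 + 128 + 64 + 32 + 16 + 8 + 1 → 0b10101111111001 (binary)
0b10101111111001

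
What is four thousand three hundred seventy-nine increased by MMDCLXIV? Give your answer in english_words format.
Convert four thousand three hundred seventy-nine (English words) → 4×1000 + 3×100 + 79 = 4379 (decimal)
Convert MMDCLXIV (Roman numeral) → 1000 + 1000 + 500 + 100 + 50 + 10 + 4 = 2664 (decimal)
Compute 4379 + 2664 = 7043
Convert 7043 (decimal) → 7043 = 7×1000 + 43 → seven thousand forty-three (English words)
seven thousand forty-three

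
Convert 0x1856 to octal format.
Convert 0x1856 (hexadecimal) → 1×4096 + 8×256 + 5×16 + 6 = 6230 (decimal)
Convert 6230 (decimal) → 6230 = 1×4096 + 4×512 + 1×64 + 2×8 + 6 → 0o14126 (octal)
0o14126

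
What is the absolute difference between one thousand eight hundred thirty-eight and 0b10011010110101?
Convert one thousand eight hundred thirty-eight (English words) → 1×1000 + 8×100 + 38 = 1838 (decimal)
Convert 0b10011010110101 (binary) → 8192 + 1024 + 512 + 128 + 32 + 16 + 4 + 1 = 9909 (decimal)
Compute |1838 - 9909| = 8071
8071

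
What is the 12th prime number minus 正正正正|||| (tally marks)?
The 12th prime number = 37
Convert 正正正正|||| (tally marks) → 5 + 5 + 5 + 5 + 4 = 24 (decimal)
Compute 37 - 24 = 13
13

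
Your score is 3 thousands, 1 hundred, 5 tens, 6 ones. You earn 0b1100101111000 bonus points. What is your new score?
Convert 3 thousands, 1 hundred, 5 tens, 6 ones (place-value notation) → 3×1000 + 1×100 + 5×10 + 6 = 3156 (decimal)
Convert 0b1100101111000 (binary) → 4096 + 2048 + 256 + 64 + 32 + 16 + 8 = 6520 (decimal)
Compute 3156 + 6520 = 9676
9676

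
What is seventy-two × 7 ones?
Convert seventy-two (English words) → 72 (decimal)
Convert 7 ones (place-value notation) → 7 (decimal)
Compute 72 × 7 = 504
504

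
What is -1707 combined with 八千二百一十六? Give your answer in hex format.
Convert 八千二百一十六 (Chinese numeral) → 8×1000 + 2×100 + 1×10 + 6 = 8216 (decimal)
Compute -1707 + 8216 = 6509
Convert 6509 (decimal) → 6509 = 1×4096 + 9×256 + 6×16 + 13 → 0x196D (hexadecimal)
0x196D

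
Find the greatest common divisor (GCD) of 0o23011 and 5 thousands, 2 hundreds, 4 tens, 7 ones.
Convert 0o23011 (octal) → 2×4096 + 3×512 + 1×8 + 1 = 9737 (decimal)
Convert 5 thousands, 2 hundreds, 4 tens, 7 ones (place-value notation) → 5×1000 + 2×100 + 4×10 + 7 = 5247 (decimal)
Compute gcd(9737, 5247) = 1
1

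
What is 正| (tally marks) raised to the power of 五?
Convert 正| (tally marks) → 5 + 1 = 6 (decimal)
Convert 五 (Chinese numeral) → 5 (decimal)
Compute 6 ^ 5 = 7776
7776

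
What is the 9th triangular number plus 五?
The 9th triangular number = 9×10/2 = 45
Convert 五 (Chinese numeral) → 5 (decimal)
Compute 45 + 5 = 50
50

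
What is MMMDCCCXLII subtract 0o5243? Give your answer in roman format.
Convert MMMDCCCXLII (Roman numeral) → 1000 + 1000 + 1000 + 500 + 100 + 100 + 100 + 40 + 1 + 1 = 3842 (decimal)
Convert 0o5243 (octal) → 5×512 + 2×64 + 4×8 + 3 = 2723 (decimal)
Compute 3842 - 2723 = 1119
Convert 1119 (decimal) → 1119 = 1000 + 100 + 10 + 9 → MCXIX (Roman numeral)
MCXIX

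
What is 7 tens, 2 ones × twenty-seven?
Convert 7 tens, 2 ones (place-value notation) → 7×10 + 2 = 72 (decimal)
Convert twenty-seven (English words) → 27 (decimal)
Compute 72 × 27 = 1944
1944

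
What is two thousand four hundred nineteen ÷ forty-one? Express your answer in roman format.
Convert two thousand four hundred nineteen (English words) → 2×1000 + 4×100 + 19 = 2419 (decimal)
Convert forty-one (English words) → 41 (decimal)
Compute 2419 ÷ 41 = 59
Convert 59 (decimal) → 59 = 50 + 9 → LIX (Roman numeral)
LIX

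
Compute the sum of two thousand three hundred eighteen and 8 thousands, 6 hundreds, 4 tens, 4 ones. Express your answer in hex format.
Convert two thousand three hundred eighteen (English words) → 2×1000 + 3×100 + 18 = 2318 (decimal)
Convert 8 thousands, 6 hundreds, 4 tens, 4 ones (place-value notation) → 8×1000 + 6×100 + 4×10 + 4 = 8644 (decimal)
Compute 2318 + 8644 = 10962
Convert 10962 (decimal) → 10962 = 2×4096 + 10×256 + 13×16 + 2 → 0x2AD2 (hexadecimal)
0x2AD2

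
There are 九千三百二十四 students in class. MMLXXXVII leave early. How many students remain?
Convert 九千三百二十四 (Chinese numeral) → 9×1000 + 3×100 + 2×10 + 4 = 9324 (decimal)
Convert MMLXXXVII (Roman numeral) → 1000 + 1000 + 50 + 10 + 10 + 10 + 5 + 1 + 1 = 2087 (decimal)
Compute 9324 - 2087 = 7237
7237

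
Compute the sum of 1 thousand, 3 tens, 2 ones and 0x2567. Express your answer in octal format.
Convert 1 thousand, 3 tens, 2 ones (place-value notation) → 1×1000 + 3×10 + 2 = 1032 (decimal)
Convert 0x2567 (hexadecimal) → 2×4096 + 5×256 + 6×16 + 7 = 9575 (decimal)
Compute 1032 + 9575 = 10607
Convert 10607 (decimal) → 10607 = 2×4096 + 4×512 + 5×64 + 5×8 + 7 → 0o24557 (octal)
0o24557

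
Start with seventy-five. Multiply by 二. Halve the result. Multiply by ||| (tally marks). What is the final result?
Convert seventy-five (English words) → 75 (decimal)
Start: 75
Convert 二 (Chinese numeral) → 2 (decimal)
75 × 2 = 150
150 ÷ 2 = 75
Convert ||| (tally marks) → 3 (decimal)
75 × 3 = 225
225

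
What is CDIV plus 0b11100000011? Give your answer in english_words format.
Convert CDIV (Roman numeral) → 400 + 4 = 404 (decimal)
Convert 0b11100000011 (binary) → 1024 + 512 + 256 + 2 + 1 = 1795 (decimal)
Compute 404 + 1795 = 2199
Convert 2199 (decimal) → 2199 = 2×1000 + 1×100 + 99 → two thousand one hundred ninety-nine (English words)
two thousand one hundred ninety-nine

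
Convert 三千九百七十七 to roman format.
Convert 三千九百七十七 (Chinese numeral) → 3×1000 + 9×100 + 7×10 + 7 = 3977 (decimal)
Convert 3977 (decimal) → 3977 = 1000 + 1000 + 1000 + 900 + 50 + 10 + 10 + 5 + 1 + 1 → MMMCMLXXVII (Roman numeral)
MMMCMLXXVII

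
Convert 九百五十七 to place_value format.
Convert 九百五十七 (Chinese numeral) → 9×100 + 5×10 + 7 = 957 (decimal)
Convert 957 (decimal) → 957 = 9×100 + 5×10 + 7 → 9 hundreds, 5 tens, 7 ones (place-value notation)
9 hundreds, 5 tens, 7 ones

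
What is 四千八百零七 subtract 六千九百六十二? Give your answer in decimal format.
Convert 四千八百零七 (Chinese numeral) → 4×1000 + 8×100 + 7 = 4807 (decimal)
Convert 六千九百六十二 (Chinese numeral) → 6×1000 + 9×100 + 6×10 + 2 = 6962 (decimal)
Compute 4807 - 6962 = -2155
-2155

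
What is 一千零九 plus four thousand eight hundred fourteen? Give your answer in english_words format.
Convert 一千零九 (Chinese numeral) → 1×1000 + 9 = 1009 (decimal)
Convert four thousand eight hundred fourteen (English words) → 4×1000 + 8×100 + 14 = 4814 (decimal)
Compute 1009 + 4814 = 5823
Convert 5823 (decimal) → 5823 = 5×1000 + 8×100 + 23 → five thousand eight hundred twenty-three (English words)
five thousand eight hundred twenty-three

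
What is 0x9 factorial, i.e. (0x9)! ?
Convert 0x9 (hexadecimal) → 9 (decimal)
Compute 9! = 362880
362880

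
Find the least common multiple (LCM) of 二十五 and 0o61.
Convert 二十五 (Chinese numeral) → 2×10 + 5 = 25 (decimal)
Convert 0o61 (octal) → 6×8 + 1 = 49 (decimal)
Compute lcm(25, 49) = 1225
1225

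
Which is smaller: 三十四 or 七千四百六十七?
Convert 三十四 (Chinese numeral) → 3×10 + 4 = 34 (decimal)
Convert 七千四百六十七 (Chinese numeral) → 7×1000 + 4×100 + 6×10 + 7 = 7467 (decimal)
Compare 34 vs 7467: smaller = 34
34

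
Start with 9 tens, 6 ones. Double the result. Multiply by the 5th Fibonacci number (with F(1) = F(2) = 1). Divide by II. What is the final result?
Convert 9 tens, 6 ones (place-value notation) → 9×10 + 6 = 96 (decimal)
Start: 96
96 × 2 = 192
Convert the 5th Fibonacci number (with F(1) = F(2) = 1) (Fibonacci index) → 1, 1, 2, 3, 5 → 5 (decimal)
192 × 5 = 960
Convert II (Roman numeral) → 1 + 1 = 2 (decimal)
960 ÷ 2 = 480
480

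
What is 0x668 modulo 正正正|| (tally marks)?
Convert 0x668 (hexadecimal) → 6×256 + 6×16 + 8 = 1640 (decimal)
Convert 正正正|| (tally marks) → 5 + 5 + 5 + 2 = 17 (decimal)
Compute 1640 mod 17 = 8
8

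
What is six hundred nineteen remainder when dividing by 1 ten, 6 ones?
Convert six hundred nineteen (English words) → 6×100 + 19 = 619 (decimal)
Convert 1 ten, 6 ones (place-value notation) → 1×10 + 6 = 16 (decimal)
Compute 619 mod 16 = 11
11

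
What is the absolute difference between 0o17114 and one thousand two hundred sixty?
Convert 0o17114 (octal) → 1×4096 + 7×512 + 1×64 + 1×8 + 4 = 7756 (decimal)
Convert one thousand two hundred sixty (English words) → 1×1000 + 2×100 + 60 = 1260 (decimal)
Compute |7756 - 1260| = 6496
6496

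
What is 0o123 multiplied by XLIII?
Convert 0o123 (octal) → 1×64 + 2×8 + 3 = 83 (decimal)
Convert XLIII (Roman numeral) → 40 + 1 + 1 + 1 = 43 (decimal)
Compute 83 × 43 = 3569
3569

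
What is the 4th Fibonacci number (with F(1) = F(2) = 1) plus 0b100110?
The 4th Fibonacci number (with F(1) = F(2) = 1): 1, 1, 2, 3 → 3
Convert 0b100110 (binary) → 32 + 4 + 2 = 38 (decimal)
Compute 3 + 38 = 41
41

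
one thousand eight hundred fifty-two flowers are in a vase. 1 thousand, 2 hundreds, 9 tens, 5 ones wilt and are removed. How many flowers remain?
Convert one thousand eight hundred fifty-two (English words) → 1×1000 + 8×100 + 52 = 1852 (decimal)
Convert 1 thousand, 2 hundreds, 9 tens, 5 ones (place-value notation) → 1×1000 + 2×100 + 9×10 + 5 = 1295 (decimal)
Compute 1852 - 1295 = 557
557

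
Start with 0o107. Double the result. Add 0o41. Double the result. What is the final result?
Convert 0o107 (octal) → 1×64 + 7 = 71 (decimal)
Start: 71
71 × 2 = 142
Convert 0o41 (octal) → 4×8 + 1 = 33 (decimal)
142 + 33 = 175
175 × 2 = 350
350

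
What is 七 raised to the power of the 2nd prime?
Convert 七 (Chinese numeral) → 7 (decimal)
Convert the 2nd prime (prime index) → 3 (decimal)
Compute 7 ^ 3 = 343
343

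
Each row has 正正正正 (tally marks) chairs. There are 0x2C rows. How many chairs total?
Convert 正正正正 (tally marks) → 5 + 5 + 5 + 5 = 20 (decimal)
Convert 0x2C (hexadecimal) → 2×16 + 12 = 44 (decimal)
Compute 20 × 44 = 880
880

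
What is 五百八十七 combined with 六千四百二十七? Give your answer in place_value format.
Convert 五百八十七 (Chinese numeral) → 5×100 + 8×10 + 7 = 587 (decimal)
Convert 六千四百二十七 (Chinese numeral) → 6×1000 + 4×100 + 2×10 + 7 = 6427 (decimal)
Compute 587 + 6427 = 7014
Convert 7014 (decimal) → 7014 = 7×1000 + 1×10 + 4 → 7 thousands, 1 ten, 4 ones (place-value notation)
7 thousands, 1 ten, 4 ones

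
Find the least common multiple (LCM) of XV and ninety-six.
Convert XV (Roman numeral) → 10 + 5 = 15 (decimal)
Convert ninety-six (English words) → 96 (decimal)
Compute lcm(15, 96) = 480
480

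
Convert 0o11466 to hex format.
Convert 0o11466 (octal) → 1×4096 + 1×512 + 4×64 + 6×8 + 6 = 4918 (decimal)
Convert 4918 (decimal) → 4918 = 1×4096 + 3×256 + 3×16 + 6 → 0x1336 (hexadecimal)
0x1336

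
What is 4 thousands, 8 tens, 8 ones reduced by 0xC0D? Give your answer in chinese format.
Convert 4 thousands, 8 tens, 8 ones (place-value notation) → 4×1000 + 8×10 + 8 = 4088 (decimal)
Convert 0xC0D (hexadecimal) → 12×256 + 13 = 3085 (decimal)
Compute 4088 - 3085 = 1003
Convert 1003 (decimal) → 1003 = 1×1000 + 3 → 一千零三 (Chinese numeral)
一千零三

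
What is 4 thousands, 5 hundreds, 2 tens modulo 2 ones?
Convert 4 thousands, 5 hundreds, 2 tens (place-value notation) → 4×1000 + 5×100 + 2×10 = 4520 (decimal)
Convert 2 ones (place-value notation) → 2 (decimal)
Compute 4520 mod 2 = 0
0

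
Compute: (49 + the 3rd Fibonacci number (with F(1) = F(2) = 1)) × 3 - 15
Convert the 3rd Fibonacci number (with F(1) = F(2) = 1) (Fibonacci index) → 1, 1, 2 → 2 (decimal)
Expression in decimal: (49 + 2) × 3 - 15
Parentheses first: 49 + 2 = 51
Multiply: 51 × 3 = 153
Subtract: 153 - 15 = 138
138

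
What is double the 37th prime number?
The 37th prime number = 157
Compute 157 × 2 = 314
314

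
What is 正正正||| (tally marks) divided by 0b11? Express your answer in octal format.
Convert 正正正||| (tally marks) → 5 + 5 + 5 + 3 = 18 (decimal)
Convert 0b11 (binary) → 2 + 1 = 3 (decimal)
Compute 18 ÷ 3 = 6
Convert 6 (decimal) → 0o6 (octal)
0o6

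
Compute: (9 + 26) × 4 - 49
Parentheses first: 9 + 26 = 35
Multiply: 35 × 4 = 140
Subtract: 140 - 49 = 91
91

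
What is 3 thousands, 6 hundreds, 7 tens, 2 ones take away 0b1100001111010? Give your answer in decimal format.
Convert 3 thousands, 6 hundreds, 7 tens, 2 ones (place-value notation) → 3×1000 + 6×100 + 7×10 + 2 = 3672 (decimal)
Convert 0b1100001111010 (binary) → 4096 + 2048 + 64 + 32 + 16 + 8 + 2 = 6266 (decimal)
Compute 3672 - 6266 = -2594
-2594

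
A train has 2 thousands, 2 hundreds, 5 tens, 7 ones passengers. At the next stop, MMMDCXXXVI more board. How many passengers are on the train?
Convert 2 thousands, 2 hundreds, 5 tens, 7 ones (place-value notation) → 2×1000 + 2×100 + 5×10 + 7 = 2257 (decimal)
Convert MMMDCXXXVI (Roman numeral) → 1000 + 1000 + 1000 + 500 + 100 + 10 + 10 + 10 + 5 + 1 = 3636 (decimal)
Compute 2257 + 3636 = 5893
5893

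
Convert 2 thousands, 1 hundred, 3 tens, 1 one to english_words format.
Convert 2 thousands, 1 hundred, 3 tens, 1 one (place-value notation) → 2×1000 + 1×100 + 3×10 + 1 = 2131 (decimal)
Convert 2131 (decimal) → 2131 = 2×1000 + 1×100 + 31 → two thousand one hundred thirty-one (English words)
two thousand one hundred thirty-one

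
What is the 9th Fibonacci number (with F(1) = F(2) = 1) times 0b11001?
Convert the 9th Fibonacci number (with F(1) = F(2) = 1) (Fibonacci index) → 1, 1, 2, 3, 5, 8, 13, 21, 34 → 34 (decimal)
Convert 0b11001 (binary) → 16 + 8 + 1 = 25 (decimal)
Compute 34 × 25 = 850
850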